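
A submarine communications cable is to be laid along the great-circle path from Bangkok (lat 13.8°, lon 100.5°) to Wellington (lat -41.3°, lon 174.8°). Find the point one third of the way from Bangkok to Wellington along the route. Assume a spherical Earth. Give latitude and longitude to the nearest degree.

From cos δ = sin φ₁ sin φ₂ + cos φ₁ cos φ₂ cos Δλ, the central angle is δ ≈ 1.531 rad (87.7°).
Interpolate at f = 1/3 with slerp weights a = sin((1−f)δ)/sin δ ≈ 0.853, b = sin(fδ)/sin δ ≈ 0.489.
p = a·p₁ + b·p₂ ≈ (-0.517, 0.848, -0.119); φ = arcsin(p_z) ≈ -6.84°, λ = atan2(p_y, p_x) ≈ 121.36°.

≈ lat -7°, lon 121°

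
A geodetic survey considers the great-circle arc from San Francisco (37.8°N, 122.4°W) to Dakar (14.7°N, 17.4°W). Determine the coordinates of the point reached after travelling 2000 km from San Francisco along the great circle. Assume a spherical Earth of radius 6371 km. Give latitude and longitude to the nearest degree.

Write both endpoints as unit vectors p₁, p₂ with components (cos φ cos λ, cos φ sin λ, sin φ).
The central angle between the endpoints is δ = arccos(p₁·p₂) ≈ 1.613 rad (92.4°). The total great-circle distance is δ·R ≈ 1.613 × 6371 ≈ 10277 km, so the target fraction is f = 2000/10277 ≈ 0.195.
Interpolate at f ≈ 0.195 with slerp weights a = sin((1−f)δ)/sin δ ≈ 0.964, b = sin(fδ)/sin δ ≈ 0.309.
p = a·p₁ + b·p₂ ≈ (-0.123, -0.733, 0.669); φ = arcsin(p_z) ≈ 42.02°, λ = atan2(p_y, p_x) ≈ -99.53°.

≈ 42°N, 100°W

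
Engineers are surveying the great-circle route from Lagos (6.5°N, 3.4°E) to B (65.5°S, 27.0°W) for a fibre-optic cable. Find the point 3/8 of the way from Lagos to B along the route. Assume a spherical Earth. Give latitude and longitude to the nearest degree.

≈ (21°S, 3°W)

Write both endpoints as unit vectors p₁, p₂ with components (cos φ cos λ, cos φ sin λ, sin φ).
The central angle between the endpoints is δ = arccos(p₁·p₂) ≈ 1.316 rad (75.4°).
Interpolate at f = 3/8 with slerp weights a = sin((1−f)δ)/sin δ ≈ 0.757, b = sin(fδ)/sin δ ≈ 0.489.
p = a·p₁ + b·p₂ ≈ (0.932, -0.048, -0.360); φ = arcsin(p_z) ≈ -21.08°, λ = atan2(p_y, p_x) ≈ -2.92°.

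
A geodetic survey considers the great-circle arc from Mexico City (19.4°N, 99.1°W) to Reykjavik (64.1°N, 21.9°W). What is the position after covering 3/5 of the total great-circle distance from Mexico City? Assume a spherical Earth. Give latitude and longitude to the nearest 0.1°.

≈ 52.5°N, 69.7°W

The haversine formula gives a central angle δ ≈ 1.170 rad (67.0°) between the endpoints.
Interpolate at f = 3/5 with slerp weights a = sin((1−f)δ)/sin δ ≈ 0.490, b = sin(fδ)/sin δ ≈ 0.701.
p = a·p₁ + b·p₂ ≈ (0.211, -0.571, 0.794); φ = arcsin(p_z) ≈ 52.53°, λ = atan2(p_y, p_x) ≈ -69.69°.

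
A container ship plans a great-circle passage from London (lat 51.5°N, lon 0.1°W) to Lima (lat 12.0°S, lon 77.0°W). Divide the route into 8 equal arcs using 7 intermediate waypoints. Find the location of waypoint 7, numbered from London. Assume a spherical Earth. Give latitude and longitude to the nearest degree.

The haversine formula gives a central angle δ ≈ 1.596 rad (91.4°) between the endpoints.
Interpolate at f = 7/8 with slerp weights a = sin((1−f)δ)/sin δ ≈ 0.198, b = sin(fδ)/sin δ ≈ 0.985.
p = a·p₁ + b·p₂ ≈ (0.340, -0.939, -0.050); φ = arcsin(p_z) ≈ -2.85°, λ = atan2(p_y, p_x) ≈ -70.09°.

≈ lat 3°S, lon 70°W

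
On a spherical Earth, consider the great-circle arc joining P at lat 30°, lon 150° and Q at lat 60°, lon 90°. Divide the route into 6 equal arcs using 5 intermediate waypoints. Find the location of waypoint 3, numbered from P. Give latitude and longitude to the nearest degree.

≈ lat 49°, lon 129°

Write both endpoints as unit vectors p₁, p₂ with components (cos φ cos λ, cos φ sin λ, sin φ).
The central angle between the endpoints is δ = arccos(p₁·p₂) ≈ 0.864 rad (49.5°).
Interpolate at f = 3/6 with slerp weights a = sin((1−f)δ)/sin δ ≈ 0.551, b = sin(fδ)/sin δ ≈ 0.551.
p = a·p₁ + b·p₂ ≈ (-0.413, 0.514, 0.752); φ = arcsin(p_z) ≈ 48.77°, λ = atan2(p_y, p_x) ≈ 128.79°.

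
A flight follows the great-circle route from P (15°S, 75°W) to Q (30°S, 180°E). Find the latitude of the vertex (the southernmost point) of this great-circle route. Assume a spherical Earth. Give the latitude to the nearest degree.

The great circle lies in the plane with unit normal n̂ = (p₁ × p₂)/|p₁ × p₂|.
Here n̂_z ≈ -0.811; the vertex latitude is φ_max = arccos|n̂_z| ≈ 35.8°.
Check via Clairaut: cos φ_max = |cos φ₁| · sin C = cos(15.0°)·sin(122.9°) ≈ 0.811, again giving ≈ 35.8°.

≈ 36°S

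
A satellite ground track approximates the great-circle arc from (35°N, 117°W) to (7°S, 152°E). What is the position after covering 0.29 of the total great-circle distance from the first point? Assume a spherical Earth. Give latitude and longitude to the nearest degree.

Write both endpoints as unit vectors p₁, p₂ with components (cos φ cos λ, cos φ sin λ, sin φ).
The central angle between the endpoints is δ = arccos(p₁·p₂) ≈ 1.655 rad (94.8°).
Interpolate at f = 0.29 with slerp weights a = sin((1−f)δ)/sin δ ≈ 0.926, b = sin(fδ)/sin δ ≈ 0.463.
p = a·p₁ + b·p₂ ≈ (-0.750, -0.460, 0.475); φ = arcsin(p_z) ≈ 28.34°, λ = atan2(p_y, p_x) ≈ -148.50°.

≈ (28°N, 148°W)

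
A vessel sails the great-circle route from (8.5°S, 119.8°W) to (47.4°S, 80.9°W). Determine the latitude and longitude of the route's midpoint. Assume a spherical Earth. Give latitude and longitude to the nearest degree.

Write both endpoints as unit vectors p₁, p₂ with components (cos φ cos λ, cos φ sin λ, sin φ).
The central angle between the endpoints is δ = arccos(p₁·p₂) ≈ 0.890 rad (51.0°).
Interpolate at f = 1/2 with slerp weights a = sin((1−f)δ)/sin δ ≈ 0.554, b = sin(fδ)/sin δ ≈ 0.554.
p = a·p₁ + b·p₂ ≈ (-0.213, -0.846, -0.490); φ = arcsin(p_z) ≈ -29.31°, λ = atan2(p_y, p_x) ≈ -104.14°.

≈ (29°S, 104°W)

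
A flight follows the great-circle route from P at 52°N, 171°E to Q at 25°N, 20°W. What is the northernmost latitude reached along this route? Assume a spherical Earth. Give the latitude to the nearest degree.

The great circle lies in the plane with unit normal n̂ = (p₁ × p₂)/|p₁ × p₂|.
Here n̂_z ≈ +0.109; the vertex latitude is φ_max = arccos|n̂_z| ≈ 83.7°.
Check via Clairaut: cos φ_max = |cos φ₁| · sin C = cos(52.0°)·sin(10.2°) ≈ 0.109, again giving ≈ 83.7°.

≈ 84°N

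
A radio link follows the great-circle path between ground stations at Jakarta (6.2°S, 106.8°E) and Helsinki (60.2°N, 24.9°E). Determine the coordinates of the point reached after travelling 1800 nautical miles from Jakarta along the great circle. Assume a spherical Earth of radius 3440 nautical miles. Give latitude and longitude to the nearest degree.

From cos δ = sin φ₁ sin φ₂ + cos φ₁ cos φ₂ cos Δλ, the central angle is δ ≈ 1.595 rad (91.4°). The total great-circle distance is δ·R ≈ 1.595 × 3440 ≈ 5486 nmi, so the target fraction is f = 1800/5486 ≈ 0.328.
Interpolate at f ≈ 0.328 with slerp weights a = sin((1−f)δ)/sin δ ≈ 0.878, b = sin(fδ)/sin δ ≈ 0.500.
p = a·p₁ + b·p₂ ≈ (-0.027, 0.940, 0.339); φ = arcsin(p_z) ≈ 19.81°, λ = atan2(p_y, p_x) ≈ 91.65°.

≈ 20°N, 92°E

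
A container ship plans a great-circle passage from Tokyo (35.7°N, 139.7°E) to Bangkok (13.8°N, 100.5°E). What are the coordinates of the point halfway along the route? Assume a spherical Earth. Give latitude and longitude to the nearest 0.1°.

The haversine formula gives a central angle δ ≈ 0.722 rad (41.4°) between the endpoints.
Interpolate at f = 1/2 with slerp weights a = sin((1−f)δ)/sin δ ≈ 0.534, b = sin(fδ)/sin δ ≈ 0.534.
p = a·p₁ + b·p₂ ≈ (-0.426, 0.791, 0.439); φ = arcsin(p_z) ≈ 26.06°, λ = atan2(p_y, p_x) ≈ 118.28°.

≈ 26.1°N, 118.3°E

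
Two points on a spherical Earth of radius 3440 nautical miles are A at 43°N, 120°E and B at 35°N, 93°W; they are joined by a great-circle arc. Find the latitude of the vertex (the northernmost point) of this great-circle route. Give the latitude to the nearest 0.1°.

The great circle lies in the plane with unit normal n̂ = (p₁ × p₂)/|p₁ × p₂|.
Here n̂_z ≈ +0.328; the vertex latitude is φ_max = arccos|n̂_z| ≈ 70.8°.
Check via Clairaut: cos φ_max = |cos φ₁| · sin C = cos(43.0°)·sin(26.7°) ≈ 0.328, again giving ≈ 70.8°.

≈ 70.8°N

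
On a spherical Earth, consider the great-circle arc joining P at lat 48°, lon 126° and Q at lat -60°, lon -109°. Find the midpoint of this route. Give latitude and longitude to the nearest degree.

≈ lat -12°, lon 173°

Write both endpoints as unit vectors p₁, p₂ with components (cos φ cos λ, cos φ sin λ, sin φ).
The central angle between the endpoints is δ = arccos(p₁·p₂) ≈ 2.560 rad (146.7°).
Interpolate at f = 1/2 with slerp weights a = sin((1−f)δ)/sin δ ≈ 1.743, b = sin(fδ)/sin δ ≈ 1.743.
p = a·p₁ + b·p₂ ≈ (-0.969, 0.120, -0.214); φ = arcsin(p_z) ≈ -12.37°, λ = atan2(p_y, p_x) ≈ 172.97°.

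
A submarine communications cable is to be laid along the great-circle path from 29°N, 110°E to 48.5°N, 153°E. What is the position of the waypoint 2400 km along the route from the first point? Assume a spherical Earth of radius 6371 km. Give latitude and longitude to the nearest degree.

≈ 42°N, 131°E

From cos δ = sin φ₁ sin φ₂ + cos φ₁ cos φ₂ cos Δλ, the central angle is δ ≈ 0.665 rad (38.1°). The total great-circle distance is δ·R ≈ 0.665 × 6371 ≈ 4236 km, so the target fraction is f = 2400/4236 ≈ 0.567.
Interpolate at f ≈ 0.567 with slerp weights a = sin((1−f)δ)/sin δ ≈ 0.461, b = sin(fδ)/sin δ ≈ 0.596.
p = a·p₁ + b·p₂ ≈ (-0.490, 0.558, 0.670); φ = arcsin(p_z) ≈ 42.06°, λ = atan2(p_y, p_x) ≈ 131.28°.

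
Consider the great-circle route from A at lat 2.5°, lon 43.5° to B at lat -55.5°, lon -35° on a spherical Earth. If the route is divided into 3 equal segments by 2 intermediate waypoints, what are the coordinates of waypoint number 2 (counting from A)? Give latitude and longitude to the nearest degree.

The haversine formula gives a central angle δ ≈ 1.494 rad (85.6°) between the endpoints.
Interpolate at f = 2/3 with slerp weights a = sin((1−f)δ)/sin δ ≈ 0.479, b = sin(fδ)/sin δ ≈ 0.842.
p = a·p₁ + b·p₂ ≈ (0.738, 0.056, -0.673); φ = arcsin(p_z) ≈ -42.28°, λ = atan2(p_y, p_x) ≈ 4.34°.

≈ lat -42°, lon 4°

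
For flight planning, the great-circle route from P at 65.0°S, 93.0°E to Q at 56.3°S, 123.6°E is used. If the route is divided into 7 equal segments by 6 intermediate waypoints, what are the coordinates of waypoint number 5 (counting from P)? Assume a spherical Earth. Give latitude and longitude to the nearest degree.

Write both endpoints as unit vectors p₁, p₂ with components (cos φ cos λ, cos φ sin λ, sin φ).
The central angle between the endpoints is δ = arccos(p₁·p₂) ≈ 0.298 rad (17.1°).
Interpolate at f = 5/7 with slerp weights a = sin((1−f)δ)/sin δ ≈ 0.290, b = sin(fδ)/sin δ ≈ 0.720.
p = a·p₁ + b·p₂ ≈ (-0.227, 0.455, -0.861); φ = arcsin(p_z) ≈ -59.44°, λ = atan2(p_y, p_x) ≈ 116.56°.

≈ 59°S, 117°E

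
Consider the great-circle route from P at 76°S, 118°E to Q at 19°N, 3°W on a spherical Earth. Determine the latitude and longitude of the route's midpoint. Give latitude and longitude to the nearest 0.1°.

≈ 37.3°S, 11.2°E

Convert each endpoint to a unit vector on the sphere (x = cos φ cos λ, y = cos φ sin λ, z = sin φ).
The central angle between the endpoints is δ = arccos(p₁·p₂) ≈ 2.019 rad (115.7°).
Interpolate at f = 1/2 with slerp weights a = sin((1−f)δ)/sin δ ≈ 0.940, b = sin(fδ)/sin δ ≈ 0.940.
p = a·p₁ + b·p₂ ≈ (0.781, 0.154, -0.606); φ = arcsin(p_z) ≈ -37.29°, λ = atan2(p_y, p_x) ≈ 11.18°.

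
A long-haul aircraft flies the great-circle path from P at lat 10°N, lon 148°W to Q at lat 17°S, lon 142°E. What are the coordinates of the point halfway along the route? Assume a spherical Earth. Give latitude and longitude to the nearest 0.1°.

From cos δ = sin φ₁ sin φ₂ + cos φ₁ cos φ₂ cos Δλ, the central angle is δ ≈ 1.296 rad (74.3°).
Interpolate at f = 1/2 with slerp weights a = sin((1−f)δ)/sin δ ≈ 0.627, b = sin(fδ)/sin δ ≈ 0.627.
p = a·p₁ + b·p₂ ≈ (-0.996, 0.042, -0.074); φ = arcsin(p_z) ≈ -4.27°, λ = atan2(p_y, p_x) ≈ 177.59°.

≈ lat 4.3°S, lon 177.6°E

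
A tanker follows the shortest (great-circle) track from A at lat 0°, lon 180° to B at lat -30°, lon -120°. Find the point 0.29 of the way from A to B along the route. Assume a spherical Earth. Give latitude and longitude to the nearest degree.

From cos δ = sin φ₁ sin φ₂ + cos φ₁ cos φ₂ cos Δλ, the central angle is δ ≈ 1.123 rad (64.3°).
Interpolate at f = 0.29 with slerp weights a = sin((1−f)δ)/sin δ ≈ 0.794, b = sin(fδ)/sin δ ≈ 0.355.
p = a·p₁ + b·p₂ ≈ (-0.947, -0.266, -0.177); φ = arcsin(p_z) ≈ -10.22°, λ = atan2(p_y, p_x) ≈ -164.31°.

≈ lat -10°, lon -164°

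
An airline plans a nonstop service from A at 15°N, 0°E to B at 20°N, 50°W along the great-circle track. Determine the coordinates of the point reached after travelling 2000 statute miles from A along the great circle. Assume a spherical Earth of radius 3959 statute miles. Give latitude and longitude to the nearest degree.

≈ 20°N, 30°W

Convert each endpoint to a unit vector on the sphere (x = cos φ cos λ, y = cos φ sin λ, z = sin φ).
The central angle between the endpoints is δ = arccos(p₁·p₂) ≈ 0.834 rad (47.8°). The total great-circle distance is δ·R ≈ 0.834 × 3959 ≈ 3302 mi, so the target fraction is f = 2000/3302 ≈ 0.606.
Interpolate at f ≈ 0.606 with slerp weights a = sin((1−f)δ)/sin δ ≈ 0.436, b = sin(fδ)/sin δ ≈ 0.653.
p = a·p₁ + b·p₂ ≈ (0.816, -0.470, 0.336); φ = arcsin(p_z) ≈ 19.65°, λ = atan2(p_y, p_x) ≈ -29.97°.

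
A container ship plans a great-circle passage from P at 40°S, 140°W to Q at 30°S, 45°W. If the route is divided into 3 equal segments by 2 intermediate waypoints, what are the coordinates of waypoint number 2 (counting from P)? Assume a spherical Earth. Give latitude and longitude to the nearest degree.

≈ 43°S, 72°W

The haversine formula gives a central angle δ ≈ 1.304 rad (74.7°) between the endpoints.
Interpolate at f = 2/3 with slerp weights a = sin((1−f)δ)/sin δ ≈ 0.437, b = sin(fδ)/sin δ ≈ 0.792.
p = a·p₁ + b·p₂ ≈ (0.229, -0.700, -0.677); φ = arcsin(p_z) ≈ -42.58°, λ = atan2(p_y, p_x) ≈ -71.90°.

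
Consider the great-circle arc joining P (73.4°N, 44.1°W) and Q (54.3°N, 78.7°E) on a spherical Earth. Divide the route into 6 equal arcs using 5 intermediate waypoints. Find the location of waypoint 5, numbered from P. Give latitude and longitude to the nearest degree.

The haversine formula gives a central angle δ ≈ 0.812 rad (46.5°) between the endpoints.
Interpolate at f = 5/6 with slerp weights a = sin((1−f)δ)/sin δ ≈ 0.186, b = sin(fδ)/sin δ ≈ 0.863.
p = a·p₁ + b·p₂ ≈ (0.137, 0.457, 0.879); φ = arcsin(p_z) ≈ 61.52°, λ = atan2(p_y, p_x) ≈ 73.33°.

≈ (62°N, 73°E)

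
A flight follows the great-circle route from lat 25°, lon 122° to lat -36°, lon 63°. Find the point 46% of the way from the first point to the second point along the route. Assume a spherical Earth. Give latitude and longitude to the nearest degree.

≈ lat -4°, lon 96°

Write both endpoints as unit vectors p₁, p₂ with components (cos φ cos λ, cos φ sin λ, sin φ).
The central angle between the endpoints is δ = arccos(p₁·p₂) ≈ 1.441 rad (82.6°).
Interpolate at f = 0.46 with slerp weights a = sin((1−f)δ)/sin δ ≈ 0.708, b = sin(fδ)/sin δ ≈ 0.621.
p = a·p₁ + b·p₂ ≈ (-0.112, 0.992, -0.066); φ = arcsin(p_z) ≈ -3.76°, λ = atan2(p_y, p_x) ≈ 96.45°.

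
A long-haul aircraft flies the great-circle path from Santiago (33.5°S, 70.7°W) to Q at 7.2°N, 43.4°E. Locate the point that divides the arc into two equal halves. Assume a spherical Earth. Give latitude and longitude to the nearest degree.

≈ 23°S, 6°W

Write both endpoints as unit vectors p₁, p₂ with components (cos φ cos λ, cos φ sin λ, sin φ).
The central angle between the endpoints is δ = arccos(p₁·p₂) ≈ 1.990 rad (114.0°).
Interpolate at f = 1/2 with slerp weights a = sin((1−f)δ)/sin δ ≈ 0.918, b = sin(fδ)/sin δ ≈ 0.918.
p = a·p₁ + b·p₂ ≈ (0.915, -0.097, -0.392); φ = arcsin(p_z) ≈ -23.06°, λ = atan2(p_y, p_x) ≈ -6.04°.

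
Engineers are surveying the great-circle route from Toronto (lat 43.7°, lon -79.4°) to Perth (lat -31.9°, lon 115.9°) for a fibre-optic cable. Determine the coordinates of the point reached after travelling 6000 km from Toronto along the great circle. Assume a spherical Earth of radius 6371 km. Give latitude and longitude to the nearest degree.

From cos δ = sin φ₁ sin φ₂ + cos φ₁ cos φ₂ cos Δλ, the central angle is δ ≈ 2.848 rad (163.2°). The total great-circle distance is δ·R ≈ 2.848 × 6371 ≈ 18142 km, so the target fraction is f = 6000/18142 ≈ 0.331.
Interpolate at f ≈ 0.331 with slerp weights a = sin((1−f)δ)/sin δ ≈ 3.260, b = sin(fδ)/sin δ ≈ 2.791.
p = a·p₁ + b·p₂ ≈ (-0.601, -0.185, 0.777); φ = arcsin(p_z) ≈ 51.00°, λ = atan2(p_y, p_x) ≈ -162.91°.

≈ lat 51°, lon -163°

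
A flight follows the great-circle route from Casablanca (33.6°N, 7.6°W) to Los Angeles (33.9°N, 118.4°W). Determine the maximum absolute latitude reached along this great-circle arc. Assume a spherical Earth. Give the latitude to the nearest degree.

≈ 50°N

The great circle lies in the plane with unit normal n̂ = (p₁ × p₂)/|p₁ × p₂|.
Here n̂_z ≈ -0.648; the vertex latitude is φ_max = arccos|n̂_z| ≈ 49.6°.
Check via Clairaut: cos φ_max = |cos φ₁| · sin C = cos(33.6°)·sin(51.0°) ≈ 0.648, again giving ≈ 49.6°.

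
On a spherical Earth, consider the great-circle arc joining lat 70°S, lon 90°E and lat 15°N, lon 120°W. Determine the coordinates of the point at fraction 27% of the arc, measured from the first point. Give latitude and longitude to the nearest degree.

≈ lat 70°S, lon 157°W

The haversine formula gives a central angle δ ≈ 2.129 rad (122.0°) between the endpoints.
Interpolate at f = 0.27 with slerp weights a = sin((1−f)δ)/sin δ ≈ 1.178, b = sin(fδ)/sin δ ≈ 0.641.
p = a·p₁ + b·p₂ ≈ (-0.309, -0.133, -0.942); φ = arcsin(p_z) ≈ -70.32°, λ = atan2(p_y, p_x) ≈ -156.76°.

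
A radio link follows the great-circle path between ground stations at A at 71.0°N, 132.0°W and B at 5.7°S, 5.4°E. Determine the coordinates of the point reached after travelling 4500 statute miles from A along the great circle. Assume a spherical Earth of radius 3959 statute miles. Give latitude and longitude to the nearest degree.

Convert each endpoint to a unit vector on the sphere (x = cos φ cos λ, y = cos φ sin λ, z = sin φ).
The central angle between the endpoints is δ = arccos(p₁·p₂) ≈ 1.910 rad (109.4°). The total great-circle distance is δ·R ≈ 1.910 × 3959 ≈ 7560 mi, so the target fraction is f = 4500/7560 ≈ 0.595.
Interpolate at f ≈ 0.595 with slerp weights a = sin((1−f)δ)/sin δ ≈ 0.740, b = sin(fδ)/sin δ ≈ 0.962.
p = a·p₁ + b·p₂ ≈ (0.792, -0.089, 0.604); φ = arcsin(p_z) ≈ 37.19°, λ = atan2(p_y, p_x) ≈ -6.42°.

≈ 37°N, 6°W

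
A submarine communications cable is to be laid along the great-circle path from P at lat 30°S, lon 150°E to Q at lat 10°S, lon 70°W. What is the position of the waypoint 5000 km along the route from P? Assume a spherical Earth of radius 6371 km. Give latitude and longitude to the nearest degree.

Write both endpoints as unit vectors p₁, p₂ with components (cos φ cos λ, cos φ sin λ, sin φ).
The central angle between the endpoints is δ = arccos(p₁·p₂) ≈ 2.173 rad (124.5°). The total great-circle distance is δ·R ≈ 2.173 × 6371 ≈ 13845 km, so the target fraction is f = 5000/13845 ≈ 0.361.
Interpolate at f ≈ 0.361 with slerp weights a = sin((1−f)δ)/sin δ ≈ 1.193, b = sin(fδ)/sin δ ≈ 0.858.
p = a·p₁ + b·p₂ ≈ (-0.606, -0.277, -0.746); φ = arcsin(p_z) ≈ -48.21°, λ = atan2(p_y, p_x) ≈ -155.45°.

≈ lat 48°S, lon 155°W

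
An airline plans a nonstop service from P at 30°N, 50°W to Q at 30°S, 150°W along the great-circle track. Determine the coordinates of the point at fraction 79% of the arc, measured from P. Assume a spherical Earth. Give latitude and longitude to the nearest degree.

≈ 19°S, 127°W

The haversine formula gives a central angle δ ≈ 1.961 rad (112.3°) between the endpoints.
Interpolate at f = 0.79 with slerp weights a = sin((1−f)δ)/sin δ ≈ 0.433, b = sin(fδ)/sin δ ≈ 1.081.
p = a·p₁ + b·p₂ ≈ (-0.570, -0.755, -0.324); φ = arcsin(p_z) ≈ -18.91°, λ = atan2(p_y, p_x) ≈ -127.04°.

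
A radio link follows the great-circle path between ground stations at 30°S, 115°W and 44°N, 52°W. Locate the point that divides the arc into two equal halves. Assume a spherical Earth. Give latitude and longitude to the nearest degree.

Convert each endpoint to a unit vector on the sphere (x = cos φ cos λ, y = cos φ sin λ, z = sin φ).
The central angle between the endpoints is δ = arccos(p₁·p₂) ≈ 1.635 rad (93.7°).
Interpolate at f = 1/2 with slerp weights a = sin((1−f)δ)/sin δ ≈ 0.731, b = sin(fδ)/sin δ ≈ 0.731.
p = a·p₁ + b·p₂ ≈ (0.056, -0.988, 0.142); φ = arcsin(p_z) ≈ 8.18°, λ = atan2(p_y, p_x) ≈ -86.75°.

≈ 8°N, 87°W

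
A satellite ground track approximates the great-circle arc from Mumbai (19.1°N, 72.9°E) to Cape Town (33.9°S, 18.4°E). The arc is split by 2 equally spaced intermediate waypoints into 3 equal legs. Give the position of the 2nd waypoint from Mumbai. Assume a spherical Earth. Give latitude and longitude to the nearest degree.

≈ 17°S, 39°E

Write both endpoints as unit vectors p₁, p₂ with components (cos φ cos λ, cos φ sin λ, sin φ).
The central angle between the endpoints is δ = arccos(p₁·p₂) ≈ 1.294 rad (74.2°).
Interpolate at f = 2/3 with slerp weights a = sin((1−f)δ)/sin δ ≈ 0.435, b = sin(fδ)/sin δ ≈ 0.790.
p = a·p₁ + b·p₂ ≈ (0.743, 0.600, -0.298); φ = arcsin(p_z) ≈ -17.35°, λ = atan2(p_y, p_x) ≈ 38.91°.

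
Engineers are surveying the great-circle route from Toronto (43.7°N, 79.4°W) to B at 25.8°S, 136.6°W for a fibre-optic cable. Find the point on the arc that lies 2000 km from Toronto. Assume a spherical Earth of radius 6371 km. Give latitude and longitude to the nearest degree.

≈ 31°N, 95°W

Convert each endpoint to a unit vector on the sphere (x = cos φ cos λ, y = cos φ sin λ, z = sin φ).
The central angle between the endpoints is δ = arccos(p₁·p₂) ≈ 1.519 rad (87.0°). The total great-circle distance is δ·R ≈ 1.519 × 6371 ≈ 9677 km, so the target fraction is f = 2000/9677 ≈ 0.207.
Interpolate at f ≈ 0.207 with slerp weights a = sin((1−f)δ)/sin δ ≈ 0.935, b = sin(fδ)/sin δ ≈ 0.309.
p = a·p₁ + b·p₂ ≈ (-0.078, -0.856, 0.511); φ = arcsin(p_z) ≈ 30.76°, λ = atan2(p_y, p_x) ≈ -95.20°.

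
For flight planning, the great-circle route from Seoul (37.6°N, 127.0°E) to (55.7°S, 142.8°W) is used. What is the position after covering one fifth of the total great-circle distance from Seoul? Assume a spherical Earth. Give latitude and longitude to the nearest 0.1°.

≈ (18.2°N, 143.3°E)

The haversine formula gives a central angle δ ≈ 2.101 rad (120.4°) between the endpoints.
Interpolate at f = 1/5 with slerp weights a = sin((1−f)δ)/sin δ ≈ 1.152, b = sin(fδ)/sin δ ≈ 0.473.
p = a·p₁ + b·p₂ ≈ (-0.762, 0.568, 0.312); φ = arcsin(p_z) ≈ 18.20°, λ = atan2(p_y, p_x) ≈ 143.29°.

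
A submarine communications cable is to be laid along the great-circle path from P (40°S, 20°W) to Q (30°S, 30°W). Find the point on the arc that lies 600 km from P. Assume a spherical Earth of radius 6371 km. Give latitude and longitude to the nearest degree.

≈ (36°S, 24°W)

Convert each endpoint to a unit vector on the sphere (x = cos φ cos λ, y = cos φ sin λ, z = sin φ).
The central angle between the endpoints is δ = arccos(p₁·p₂) ≈ 0.225 rad (12.9°). The total great-circle distance is δ·R ≈ 0.225 × 6371 ≈ 1435 km, so the target fraction is f = 600/1435 ≈ 0.418.
Interpolate at f ≈ 0.418 with slerp weights a = sin((1−f)δ)/sin δ ≈ 0.585, b = sin(fδ)/sin δ ≈ 0.421.
p = a·p₁ + b·p₂ ≈ (0.737, -0.336, -0.587); φ = arcsin(p_z) ≈ -35.92°, λ = atan2(p_y, p_x) ≈ -24.48°.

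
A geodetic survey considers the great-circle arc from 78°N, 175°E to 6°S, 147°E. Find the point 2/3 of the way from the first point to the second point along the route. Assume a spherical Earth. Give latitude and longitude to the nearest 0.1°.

≈ 22.3°N, 149.9°E

Write both endpoints as unit vectors p₁, p₂ with components (cos φ cos λ, cos φ sin λ, sin φ).
The central angle between the endpoints is δ = arccos(p₁·p₂) ≈ 1.490 rad (85.4°).
Interpolate at f = 2/3 with slerp weights a = sin((1−f)δ)/sin δ ≈ 0.478, b = sin(fδ)/sin δ ≈ 0.841.
p = a·p₁ + b·p₂ ≈ (-0.800, 0.464, 0.380); φ = arcsin(p_z) ≈ 22.32°, λ = atan2(p_y, p_x) ≈ 149.89°.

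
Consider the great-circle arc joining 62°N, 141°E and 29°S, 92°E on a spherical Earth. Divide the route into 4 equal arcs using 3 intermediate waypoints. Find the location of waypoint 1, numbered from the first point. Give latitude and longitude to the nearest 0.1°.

Write both endpoints as unit vectors p₁, p₂ with components (cos φ cos λ, cos φ sin λ, sin φ).
The central angle between the endpoints is δ = arccos(p₁·p₂) ≈ 1.730 rad (99.1°).
Interpolate at f = 1/4 with slerp weights a = sin((1−f)δ)/sin δ ≈ 0.975, b = sin(fδ)/sin δ ≈ 0.425.
p = a·p₁ + b·p₂ ≈ (-0.369, 0.659, 0.655); φ = arcsin(p_z) ≈ 40.94°, λ = atan2(p_y, p_x) ≈ 119.22°.

≈ 40.9°N, 119.2°E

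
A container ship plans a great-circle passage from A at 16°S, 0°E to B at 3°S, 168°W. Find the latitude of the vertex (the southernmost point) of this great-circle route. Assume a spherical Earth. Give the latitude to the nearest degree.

≈ 58°S

The great circle lies in the plane with unit normal n̂ = (p₁ × p₂)/|p₁ × p₂|.
Here n̂_z ≈ -0.524; the vertex latitude is φ_max = arccos|n̂_z| ≈ 58.4°.
Check via Clairaut: cos φ_max = |cos φ₁| · sin C = cos(16.0°)·sin(147.0°) ≈ 0.524, again giving ≈ 58.4°.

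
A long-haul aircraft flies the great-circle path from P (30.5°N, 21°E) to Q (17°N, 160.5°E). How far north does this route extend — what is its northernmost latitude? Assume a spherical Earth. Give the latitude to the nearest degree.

≈ 52°N

The great circle lies in the plane with unit normal n̂ = (p₁ × p₂)/|p₁ × p₂|.
Here n̂_z ≈ +0.609; the vertex latitude is φ_max = arccos|n̂_z| ≈ 52.5°.
Check via Clairaut: cos φ_max = |cos φ₁| · sin C = cos(30.5°)·sin(45.0°) ≈ 0.609, again giving ≈ 52.5°.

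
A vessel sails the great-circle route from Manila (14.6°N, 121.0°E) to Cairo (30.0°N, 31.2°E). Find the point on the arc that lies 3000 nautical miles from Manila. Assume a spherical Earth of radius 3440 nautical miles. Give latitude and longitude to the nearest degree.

The haversine formula gives a central angle δ ≈ 1.441 rad (82.6°) between the endpoints. The total great-circle distance is δ·R ≈ 1.441 × 3440 ≈ 4959 nmi, so the target fraction is f = 3000/4959 ≈ 0.605.
Interpolate at f ≈ 0.605 with slerp weights a = sin((1−f)δ)/sin δ ≈ 0.544, b = sin(fδ)/sin δ ≈ 0.772.
p = a·p₁ + b·p₂ ≈ (0.301, 0.797, 0.523); φ = arcsin(p_z) ≈ 31.54°, λ = atan2(p_y, p_x) ≈ 69.32°.

≈ 32°N, 69°E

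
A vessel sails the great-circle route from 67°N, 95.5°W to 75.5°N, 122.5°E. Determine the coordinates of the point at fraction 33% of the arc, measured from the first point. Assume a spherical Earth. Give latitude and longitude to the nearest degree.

Convert each endpoint to a unit vector on the sphere (x = cos φ cos λ, y = cos φ sin λ, z = sin φ).
The central angle between the endpoints is δ = arccos(p₁·p₂) ≈ 0.620 rad (35.5°).
Interpolate at f = 0.33 with slerp weights a = sin((1−f)δ)/sin δ ≈ 0.695, b = sin(fδ)/sin δ ≈ 0.350.
p = a·p₁ + b·p₂ ≈ (-0.073, -0.196, 0.978); φ = arcsin(p_z) ≈ 77.91°, λ = atan2(p_y, p_x) ≈ -110.41°.

≈ 78°N, 110°W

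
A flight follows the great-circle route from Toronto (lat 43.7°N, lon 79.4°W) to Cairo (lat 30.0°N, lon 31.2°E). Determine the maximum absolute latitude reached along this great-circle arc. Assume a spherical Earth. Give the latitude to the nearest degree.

The great circle lies in the plane with unit normal n̂ = (p₁ × p₂)/|p₁ × p₂|.
Here n̂_z ≈ +0.591; the vertex latitude is φ_max = arccos|n̂_z| ≈ 53.8°.
Check via Clairaut: cos φ_max = |cos φ₁| · sin C = cos(43.7°)·sin(54.8°) ≈ 0.591, again giving ≈ 53.8°.

≈ 54°N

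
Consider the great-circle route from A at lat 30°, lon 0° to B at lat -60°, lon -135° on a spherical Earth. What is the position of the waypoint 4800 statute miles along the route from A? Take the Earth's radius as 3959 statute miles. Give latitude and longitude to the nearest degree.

≈ lat -31°, lon -35°

Write both endpoints as unit vectors p₁, p₂ with components (cos φ cos λ, cos φ sin λ, sin φ).
The central angle between the endpoints is δ = arccos(p₁·p₂) ≈ 2.403 rad (137.7°). The total great-circle distance is δ·R ≈ 2.403 × 3959 ≈ 9512 mi, so the target fraction is f = 4800/9512 ≈ 0.505.
Interpolate at f ≈ 0.505 with slerp weights a = sin((1−f)δ)/sin δ ≈ 1.379, b = sin(fδ)/sin δ ≈ 1.390.
p = a·p₁ + b·p₂ ≈ (0.702, -0.492, -0.515); φ = arcsin(p_z) ≈ -30.99°, λ = atan2(p_y, p_x) ≈ -34.99°.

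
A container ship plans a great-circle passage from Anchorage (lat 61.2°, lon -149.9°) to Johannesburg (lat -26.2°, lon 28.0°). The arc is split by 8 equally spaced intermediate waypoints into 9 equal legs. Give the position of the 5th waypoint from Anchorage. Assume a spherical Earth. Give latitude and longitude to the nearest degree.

Convert each endpoint to a unit vector on the sphere (x = cos φ cos λ, y = cos φ sin λ, z = sin φ).
The central angle between the endpoints is δ = arccos(p₁·p₂) ≈ 2.530 rad (145.0°).
Interpolate at f = 5/9 with slerp weights a = sin((1−f)δ)/sin δ ≈ 1.572, b = sin(fδ)/sin δ ≈ 1.718.
p = a·p₁ + b·p₂ ≈ (0.706, 0.344, 0.618); φ = arcsin(p_z) ≈ 38.20°, λ = atan2(p_y, p_x) ≈ 25.98°.

≈ lat 38°, lon 26°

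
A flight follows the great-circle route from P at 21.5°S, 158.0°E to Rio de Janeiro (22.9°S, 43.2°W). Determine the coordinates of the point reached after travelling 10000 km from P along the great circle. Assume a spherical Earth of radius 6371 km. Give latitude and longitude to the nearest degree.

Convert each endpoint to a unit vector on the sphere (x = cos φ cos λ, y = cos φ sin λ, z = sin φ).
The central angle between the endpoints is δ = arccos(p₁·p₂) ≈ 2.287 rad (131.0°). The total great-circle distance is δ·R ≈ 2.287 × 6371 ≈ 14570 km, so the target fraction is f = 10000/14570 ≈ 0.686.
Interpolate at f ≈ 0.686 with slerp weights a = sin((1−f)δ)/sin δ ≈ 0.871, b = sin(fδ)/sin δ ≈ 1.326.
p = a·p₁ + b·p₂ ≈ (0.138, -0.532, -0.835); φ = arcsin(p_z) ≈ -56.64°, λ = atan2(p_y, p_x) ≈ -75.42°.

≈ 57°S, 75°W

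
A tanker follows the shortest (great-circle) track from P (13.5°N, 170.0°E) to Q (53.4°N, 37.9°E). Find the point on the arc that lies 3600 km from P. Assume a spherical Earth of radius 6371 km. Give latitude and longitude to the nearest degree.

The haversine formula gives a central angle δ ≈ 1.773 rad (101.6°) between the endpoints. The total great-circle distance is δ·R ≈ 1.773 × 6371 ≈ 11299 km, so the target fraction is f = 3600/11299 ≈ 0.319.
Interpolate at f ≈ 0.319 with slerp weights a = sin((1−f)δ)/sin δ ≈ 0.955, b = sin(fδ)/sin δ ≈ 0.547.
p = a·p₁ + b·p₂ ≈ (-0.657, 0.361, 0.662); φ = arcsin(p_z) ≈ 41.43°, λ = atan2(p_y, p_x) ≈ 151.18°.

≈ (41°N, 151°E)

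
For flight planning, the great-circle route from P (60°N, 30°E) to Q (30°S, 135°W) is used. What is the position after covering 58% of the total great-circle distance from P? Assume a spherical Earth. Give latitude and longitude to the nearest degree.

≈ (31°N, 120°W)

The haversine formula gives a central angle δ ≈ 2.589 rad (148.4°) between the endpoints.
Interpolate at f = 0.58 with slerp weights a = sin((1−f)δ)/sin δ ≈ 1.687, b = sin(fδ)/sin δ ≈ 1.901.
p = a·p₁ + b·p₂ ≈ (-0.434, -0.742, 0.511); φ = arcsin(p_z) ≈ 30.72°, λ = atan2(p_y, p_x) ≈ -120.29°.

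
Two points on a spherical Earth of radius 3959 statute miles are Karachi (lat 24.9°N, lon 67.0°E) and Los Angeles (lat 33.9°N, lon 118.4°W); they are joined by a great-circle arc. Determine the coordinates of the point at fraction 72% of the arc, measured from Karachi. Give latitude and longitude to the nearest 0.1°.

Convert each endpoint to a unit vector on the sphere (x = cos φ cos λ, y = cos φ sin λ, z = sin φ).
The central angle between the endpoints is δ = arccos(p₁·p₂) ≈ 2.111 rad (121.0°).
Interpolate at f = 0.72 with slerp weights a = sin((1−f)δ)/sin δ ≈ 0.650, b = sin(fδ)/sin δ ≈ 1.165.
p = a·p₁ + b·p₂ ≈ (-0.229, -0.308, 0.923); φ = arcsin(p_z) ≈ 67.43°, λ = atan2(p_y, p_x) ≈ -126.71°.

≈ lat 67.4°N, lon 126.7°W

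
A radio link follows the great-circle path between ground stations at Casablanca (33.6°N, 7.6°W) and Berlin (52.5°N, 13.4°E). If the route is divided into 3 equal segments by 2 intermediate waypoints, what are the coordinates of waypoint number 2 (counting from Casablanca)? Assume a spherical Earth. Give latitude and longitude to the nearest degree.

The haversine formula gives a central angle δ ≈ 0.422 rad (24.2°) between the endpoints.
Interpolate at f = 2/3 with slerp weights a = sin((1−f)δ)/sin δ ≈ 0.342, b = sin(fδ)/sin δ ≈ 0.678.
p = a·p₁ + b·p₂ ≈ (0.684, 0.058, 0.727); φ = arcsin(p_z) ≈ 46.65°, λ = atan2(p_y, p_x) ≈ 4.84°.

≈ 47°N, 5°E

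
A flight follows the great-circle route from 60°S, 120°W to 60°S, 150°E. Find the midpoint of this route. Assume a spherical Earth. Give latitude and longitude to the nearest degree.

From cos δ = sin φ₁ sin φ₂ + cos φ₁ cos φ₂ cos Δλ, the central angle is δ ≈ 0.723 rad (41.4°).
Interpolate at f = 1/2 with slerp weights a = sin((1−f)δ)/sin δ ≈ 0.535, b = sin(fδ)/sin δ ≈ 0.535.
p = a·p₁ + b·p₂ ≈ (-0.365, -0.098, -0.926); φ = arcsin(p_z) ≈ -67.79°, λ = atan2(p_y, p_x) ≈ -165.00°.

≈ 68°S, 165°W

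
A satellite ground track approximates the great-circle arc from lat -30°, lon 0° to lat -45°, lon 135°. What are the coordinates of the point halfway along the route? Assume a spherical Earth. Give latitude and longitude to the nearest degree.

From cos δ = sin φ₁ sin φ₂ + cos φ₁ cos φ₂ cos Δλ, the central angle is δ ≈ 1.650 rad (94.6°).
Interpolate at f = 1/2 with slerp weights a = sin((1−f)δ)/sin δ ≈ 0.737, b = sin(fδ)/sin δ ≈ 0.737.
p = a·p₁ + b·p₂ ≈ (0.270, 0.368, -0.890); φ = arcsin(p_z) ≈ -62.83°, λ = atan2(p_y, p_x) ≈ 53.79°.

≈ lat -63°, lon 54°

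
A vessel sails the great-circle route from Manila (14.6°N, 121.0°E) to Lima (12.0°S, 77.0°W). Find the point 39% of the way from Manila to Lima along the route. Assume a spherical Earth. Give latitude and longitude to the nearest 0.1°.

≈ 12.0°N, 173.8°W

From cos δ = sin φ₁ sin φ₂ + cos φ₁ cos φ₂ cos Δλ, the central angle is δ ≈ 2.833 rad (162.3°).
Interpolate at f = 0.39 with slerp weights a = sin((1−f)δ)/sin δ ≈ 3.248, b = sin(fδ)/sin δ ≈ 2.938.
p = a·p₁ + b·p₂ ≈ (-0.972, -0.106, 0.208); φ = arcsin(p_z) ≈ 12.00°, λ = atan2(p_y, p_x) ≈ -173.80°.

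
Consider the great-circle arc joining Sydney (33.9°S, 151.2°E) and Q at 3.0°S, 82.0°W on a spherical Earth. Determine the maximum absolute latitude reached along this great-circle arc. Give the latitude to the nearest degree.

The great circle lies in the plane with unit normal n̂ = (p₁ × p₂)/|p₁ × p₂|.
Here n̂_z ≈ +0.751; the vertex latitude is φ_max = arccos|n̂_z| ≈ 41.3°.
Check via Clairaut: cos φ_max = |cos φ₁| · sin C = cos(33.9°)·sin(115.2°) ≈ 0.751, again giving ≈ 41.3°.

≈ 41°S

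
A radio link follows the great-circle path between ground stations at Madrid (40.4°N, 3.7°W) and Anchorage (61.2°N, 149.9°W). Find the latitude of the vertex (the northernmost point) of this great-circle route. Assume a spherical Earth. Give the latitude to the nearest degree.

≈ 78°N

The great circle lies in the plane with unit normal n̂ = (p₁ × p₂)/|p₁ × p₂|.
Here n̂_z ≈ -0.212; the vertex latitude is φ_max = arccos|n̂_z| ≈ 77.8°.
Check via Clairaut: cos φ_max = |cos φ₁| · sin C = cos(40.4°)·sin(16.1°) ≈ 0.212, again giving ≈ 77.8°.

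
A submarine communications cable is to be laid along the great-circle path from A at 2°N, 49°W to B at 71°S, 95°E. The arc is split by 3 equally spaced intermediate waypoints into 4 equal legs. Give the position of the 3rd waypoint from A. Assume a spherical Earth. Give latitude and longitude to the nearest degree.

≈ 74°S, 4°W

Write both endpoints as unit vectors p₁, p₂ with components (cos φ cos λ, cos φ sin λ, sin φ).
The central angle between the endpoints is δ = arccos(p₁·p₂) ≈ 1.872 rad (107.2°).
Interpolate at f = 3/4 with slerp weights a = sin((1−f)δ)/sin δ ≈ 0.472, b = sin(fδ)/sin δ ≈ 1.032.
p = a·p₁ + b·p₂ ≈ (0.280, -0.021, -0.960); φ = arcsin(p_z) ≈ -73.67°, λ = atan2(p_y, p_x) ≈ -4.35°.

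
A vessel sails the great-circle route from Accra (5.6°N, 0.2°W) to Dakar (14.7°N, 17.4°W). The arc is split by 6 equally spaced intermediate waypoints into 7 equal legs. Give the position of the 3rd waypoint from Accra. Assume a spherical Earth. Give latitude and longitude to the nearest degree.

≈ 10°N, 7°W

Write both endpoints as unit vectors p₁, p₂ with components (cos φ cos λ, cos φ sin λ, sin φ).
The central angle between the endpoints is δ = arccos(p₁·p₂) ≈ 0.335 rad (19.2°).
Interpolate at f = 3/7 with slerp weights a = sin((1−f)δ)/sin δ ≈ 0.579, b = sin(fδ)/sin δ ≈ 0.435.
p = a·p₁ + b·p₂ ≈ (0.978, -0.128, 0.167); φ = arcsin(p_z) ≈ 9.61°, λ = atan2(p_y, p_x) ≈ -7.45°.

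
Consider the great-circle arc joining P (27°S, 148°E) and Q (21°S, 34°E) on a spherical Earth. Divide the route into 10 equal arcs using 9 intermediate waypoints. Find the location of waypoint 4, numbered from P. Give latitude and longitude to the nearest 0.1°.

Write both endpoints as unit vectors p₁, p₂ with components (cos φ cos λ, cos φ sin λ, sin φ).
The central angle between the endpoints is δ = arccos(p₁·p₂) ≈ 1.747 rad (100.1°).
Interpolate at f = 4/10 with slerp weights a = sin((1−f)δ)/sin δ ≈ 0.880, b = sin(fδ)/sin δ ≈ 0.654.
p = a·p₁ + b·p₂ ≈ (-0.159, 0.757, -0.634); φ = arcsin(p_z) ≈ -39.34°, λ = atan2(p_y, p_x) ≈ 101.89°.

≈ (39.3°S, 101.9°E)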